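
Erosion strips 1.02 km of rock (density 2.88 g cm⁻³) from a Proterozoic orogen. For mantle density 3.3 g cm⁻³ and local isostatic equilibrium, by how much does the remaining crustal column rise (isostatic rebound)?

Unloading: uplift u = e ρ_c/ρ_m = 1.02 km × 2.88/3.3 = 0.89 km.

0.89 km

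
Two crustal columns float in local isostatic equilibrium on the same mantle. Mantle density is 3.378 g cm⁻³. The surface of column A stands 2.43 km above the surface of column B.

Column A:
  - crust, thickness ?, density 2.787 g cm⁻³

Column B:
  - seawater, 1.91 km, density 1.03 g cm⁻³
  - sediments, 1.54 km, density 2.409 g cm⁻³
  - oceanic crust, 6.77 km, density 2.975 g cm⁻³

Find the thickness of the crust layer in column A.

Take the compensation level at the base of the deeper column (depth z_c below the surface of column A) and equate Σ ρ_i t_i down to z_c; mantle fills any gap and the z_c terms cancel.
Column A: x×2.787 + (z_c − 0 − x)×3.378
Column B: 2.43×0 + 1.91×1.03 + 1.54×2.409 + 6.77×2.975 + (z_c − 2.43 − 10.22)×3.378
The z_c×3.378 term appears on both sides and cancels. Collect the known terms of each column as K = Σ(ρt)_known − 3.378 × (depth of known layers): K_A = 0 − 3.378×0 = 0; K_B = 25.81791 − 3.378×(2.43 + 10.22) = −16.91379.
Balance: K_A − x×(3.378 − 2.787) = K_B, so x = (K_A − K_B)/(3.378 − 2.787) = 16.9138/0.591 = 28.6 km.

28.6 km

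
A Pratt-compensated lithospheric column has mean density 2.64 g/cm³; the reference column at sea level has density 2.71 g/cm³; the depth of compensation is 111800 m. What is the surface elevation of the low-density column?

2960 m

ρ_ref D = ρ (D + h) → h = D (ρ_ref − ρ)/ρ.
h = 111800 m × (2.71 − 2.64)/2.64 = 2960 m.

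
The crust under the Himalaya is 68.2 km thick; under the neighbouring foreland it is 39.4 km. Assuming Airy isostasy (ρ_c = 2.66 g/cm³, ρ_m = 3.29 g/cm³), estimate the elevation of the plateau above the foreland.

Excess crust Δ = 68.2 km − 39.4 km = 28.8 km, split between elevation h and root r with h + r = Δ.
Airy balance ρ_c h = (ρ_m − ρ_c) r gives r = h ρ_c/(ρ_m − ρ_c), so h (1 + ρ_c/(ρ_m − ρ_c)) = Δ, i.e. h = Δ (ρ_m − ρ_c)/ρ_m.
h = 28.8 km × 0.63/3.29 = 5.51 km.

5.51 km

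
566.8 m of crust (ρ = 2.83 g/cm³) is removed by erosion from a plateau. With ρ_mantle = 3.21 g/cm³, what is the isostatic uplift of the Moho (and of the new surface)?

500 m

Unloading: uplift u = e ρ_c/ρ_m = 566.8 m × 2.83/3.21 = 500 m.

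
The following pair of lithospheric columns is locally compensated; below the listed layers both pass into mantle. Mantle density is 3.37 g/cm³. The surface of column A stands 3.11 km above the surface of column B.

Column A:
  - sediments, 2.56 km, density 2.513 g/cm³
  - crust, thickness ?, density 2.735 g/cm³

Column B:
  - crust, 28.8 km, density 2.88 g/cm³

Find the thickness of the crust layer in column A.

35.3 km

Take the compensation level at the base of the deeper column (depth z_c below the surface of column A) and equate Σ ρ_i t_i down to z_c; mantle fills any gap and the z_c terms cancel.
Column A: 2.56×2.513 + x×2.735 + (z_c − 2.56 − x)×3.37
Column B: 3.11×0 + 28.8×2.88 + (z_c − 3.11 − 28.8)×3.37
The z_c×3.37 term appears on both sides and cancels. Collect the known terms of each column as K = Σ(ρt)_known − 3.37 × (depth of known layers): K_A = 6.43328 − 3.37×2.56 = −2.19392; K_B = 82.944 − 3.37×(3.11 + 28.8) = −24.5927.
Balance: K_A − x×(3.37 − 2.735) = K_B, so x = (K_A − K_B)/(3.37 − 2.735) = 22.3988/0.635 = 35.3 km.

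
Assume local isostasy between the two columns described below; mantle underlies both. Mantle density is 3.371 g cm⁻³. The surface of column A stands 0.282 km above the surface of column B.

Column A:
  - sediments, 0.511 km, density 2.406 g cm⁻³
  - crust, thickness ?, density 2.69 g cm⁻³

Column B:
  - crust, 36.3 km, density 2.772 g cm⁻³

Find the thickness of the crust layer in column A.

Take the compensation level at the base of the deeper column (depth z_c below the surface of column A) and equate Σ ρ_i t_i down to z_c; mantle fills any gap and the z_c terms cancel.
Column A: 0.511×2.406 + x×2.69 + (z_c − 0.511 − x)×3.371
Column B: 0.282×0 + 36.3×2.772 + (z_c − 0.282 − 36.3)×3.371
The z_c×3.371 term appears on both sides and cancels. Collect the known terms of each column as K = Σ(ρt)_known − 3.371 × (depth of known layers): K_A = 1.229466 − 3.371×0.511 = −0.493115; K_B = 100.6236 − 3.371×(0.282 + 36.3) = −22.694322.
Balance: K_A − x×(3.371 − 2.69) = K_B, so x = (K_A − K_B)/(3.371 − 2.69) = 22.2012/0.681 = 32.6 km.

32.6 km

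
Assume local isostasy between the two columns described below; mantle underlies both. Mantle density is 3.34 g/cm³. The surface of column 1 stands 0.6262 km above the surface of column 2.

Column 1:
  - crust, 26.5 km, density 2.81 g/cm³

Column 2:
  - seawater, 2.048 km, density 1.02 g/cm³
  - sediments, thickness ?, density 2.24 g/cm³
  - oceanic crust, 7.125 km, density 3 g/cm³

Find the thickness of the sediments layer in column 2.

Take the compensation level at the base of the deeper column (depth z_c below the surface of column 1) and equate Σ ρ_i t_i down to z_c; mantle fills any gap and the z_c terms cancel.
Column 1: 26.5×2.81 + (z_c − 26.5)×3.34
Column 2: 0.6262×0 + 2.048×1.02 + x×2.24 + 7.125×3 + (z_c − 0.6262 − 9.173 − x)×3.34
The z_c×3.34 term appears on both sides and cancels. Collect the known terms of each column as K = Σ(ρt)_known − 3.34 × (depth of known layers): K_1 = 74.465 − 3.34×26.5 = −14.045; K_2 = 23.46396 − 3.34×(0.6262 + 9.173) = −9.265368.
Balance: K_1 = K_2 − x×(3.34 − 2.24), so x = (K_2 − K_1)/(3.34 − 2.24) = 4.77963/1.1 = 4.35 km.

4.35 km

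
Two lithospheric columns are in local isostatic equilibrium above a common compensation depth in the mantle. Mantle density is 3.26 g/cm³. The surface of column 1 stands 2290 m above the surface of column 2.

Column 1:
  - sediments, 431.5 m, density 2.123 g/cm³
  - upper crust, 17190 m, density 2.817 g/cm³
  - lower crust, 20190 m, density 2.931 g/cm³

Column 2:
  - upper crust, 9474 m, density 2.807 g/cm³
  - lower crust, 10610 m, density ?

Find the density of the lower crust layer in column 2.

2.98 g/cm³

Take the compensation level at the base of the deeper column (depth z_c below the surface of column 1) and equate Σ ρ_i t_i down to z_c; mantle fills any gap and the z_c terms cancel.
Column 1: 431.5×2.123 + 17190×2.817 + 20190×2.931 + (z_c − 37811.5)×3.26
Column 2: 2290×0 + 9474×2.807 + 10610×ρ + (z_c − 2290 − 20084)×3.26
The z_c×3.26 term appears on both sides and cancels. Collect the known terms of each column as K = Σ(ρt)_known − 3.26 × (depth of known layers): K_1 = 108517.194 − 3.26×37811.5 = −14748.2955; K_2 = 26593.518 − 3.26×(2290 + 20084) = −46345.722.
Balance: K_1 = K_2 + 10610×ρ, so ρ = (K_1 − K_2)/10610 = 31597.4/10610 = 2.98 g/cm³.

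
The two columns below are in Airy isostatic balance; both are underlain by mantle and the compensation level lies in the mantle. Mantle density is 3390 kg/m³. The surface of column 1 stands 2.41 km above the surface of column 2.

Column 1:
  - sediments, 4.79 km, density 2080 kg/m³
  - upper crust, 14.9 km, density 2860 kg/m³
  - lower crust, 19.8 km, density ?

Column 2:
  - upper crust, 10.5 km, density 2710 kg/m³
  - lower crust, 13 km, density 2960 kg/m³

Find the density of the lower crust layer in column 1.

3050 kg/m³

Take the compensation level at the base of the deeper column (depth z_c below the surface of column 1) and equate Σ ρ_i t_i down to z_c; mantle fills any gap and the z_c terms cancel.
Column 1: 4.79×2080 + 14.9×2860 + 19.8×ρ + (z_c − 39.49)×3390
Column 2: 2.41×0 + 10.5×2710 + 13×2960 + (z_c − 2.41 − 23.5)×3390
The z_c×3390 term appears on both sides and cancels. Collect the known terms of each column as K = Σ(ρt)_known − 3390 × (depth of known layers): K_1 = 52577.2 − 3390×39.49 = −81293.9; K_2 = 66935 − 3390×(2.41 + 23.5) = −20899.9.
Balance: K_1 + 19.8×ρ = K_2, so ρ = (K_2 − K_1)/19.8 = 60394/19.8 = 3050 kg/m³.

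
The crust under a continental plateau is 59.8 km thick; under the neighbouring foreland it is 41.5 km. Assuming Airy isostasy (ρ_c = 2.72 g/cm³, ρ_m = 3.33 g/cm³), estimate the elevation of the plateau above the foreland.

Excess crust Δ = 59.8 km − 41.5 km = 18.3 km, split between elevation h and root r with h + r = Δ.
Airy balance ρ_c h = (ρ_m − ρ_c) r gives r = h ρ_c/(ρ_m − ρ_c), so h (1 + ρ_c/(ρ_m − ρ_c)) = Δ, i.e. h = Δ (ρ_m − ρ_c)/ρ_m.
h = 18.3 km × 0.61/3.33 = 3.35 km.

3.35 km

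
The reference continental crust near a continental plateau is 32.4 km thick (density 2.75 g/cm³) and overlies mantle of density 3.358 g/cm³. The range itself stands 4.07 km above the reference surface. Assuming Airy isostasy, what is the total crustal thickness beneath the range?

Root depth r = h ρ_c / (ρ_m − ρ_c) = 4.07 km × 2.75 / 0.608 = 18.41 km.
Total thickness = T + h + r = 32.4 km + 4.07 km + 18.41 km = 54.9 km.

54.9 km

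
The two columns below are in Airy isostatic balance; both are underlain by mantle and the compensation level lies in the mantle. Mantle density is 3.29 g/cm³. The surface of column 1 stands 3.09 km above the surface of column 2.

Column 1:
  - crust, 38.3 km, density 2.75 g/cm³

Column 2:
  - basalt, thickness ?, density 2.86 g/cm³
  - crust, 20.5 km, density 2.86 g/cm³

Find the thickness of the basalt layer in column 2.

Take the compensation level at the base of the deeper column (depth z_c below the surface of column 1) and equate Σ ρ_i t_i down to z_c; mantle fills any gap and the z_c terms cancel.
Column 1: 38.3×2.75 + (z_c − 38.3)×3.29
Column 2: 3.09×0 + x×2.86 + 20.5×2.86 + (z_c − 3.09 − 20.5 − x)×3.29
The z_c×3.29 term appears on both sides and cancels. Collect the known terms of each column as K = Σ(ρt)_known − 3.29 × (depth of known layers): K_1 = 105.325 − 3.29×38.3 = −20.682; K_2 = 58.63 − 3.29×(3.09 + 20.5) = −18.9811.
Balance: K_1 = K_2 − x×(3.29 − 2.86), so x = (K_2 − K_1)/(3.29 − 2.86) = 1.7009/0.43 = 3.96 km.

3.96 km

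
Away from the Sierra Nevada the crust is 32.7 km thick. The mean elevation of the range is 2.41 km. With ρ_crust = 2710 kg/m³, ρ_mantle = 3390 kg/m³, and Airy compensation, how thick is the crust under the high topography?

Root depth r = h ρ_c / (ρ_m − ρ_c) = 2.41 km × 2710 / 680 = 9.605 km.
Total thickness = T + h + r = 32.7 km + 2.41 km + 9.605 km = 44.7 km.

44.7 km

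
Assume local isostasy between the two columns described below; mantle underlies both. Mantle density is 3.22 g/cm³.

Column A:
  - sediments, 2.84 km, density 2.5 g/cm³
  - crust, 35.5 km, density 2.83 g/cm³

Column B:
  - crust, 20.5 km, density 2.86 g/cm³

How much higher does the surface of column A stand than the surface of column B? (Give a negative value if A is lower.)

2.64 km

For any compensation level in the mantle, the mantle terms cancel and isostasy reduces to e = (Σt_A − Σt_B) − (Σ(ρt)_A − Σ(ρt)_B) / ρ_m.
Σt_A = 38.34 km; Σt_B = 20.5 km; Σ(ρt)_A = 107.565; Σ(ρt)_B = 58.63 (in km·g/cm³).
e = (38.34 − 20.5) − (107.565 − 58.63) / 3.22 = 2.64 km.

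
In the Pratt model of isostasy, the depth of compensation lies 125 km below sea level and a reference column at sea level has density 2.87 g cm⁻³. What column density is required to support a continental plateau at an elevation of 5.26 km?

2.75 g cm⁻³

Pratt balance: ρ_ref D = ρ (D + h).
ρ = ρ_ref D/(D + h) = 2.87 × 125 km/(125 km + 5.26 km) = 2.75 g cm⁻³.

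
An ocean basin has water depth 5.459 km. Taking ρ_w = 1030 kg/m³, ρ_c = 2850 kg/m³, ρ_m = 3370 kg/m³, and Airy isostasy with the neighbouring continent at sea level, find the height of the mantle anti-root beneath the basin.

In Airy isostatic equilibrium: replacing crust with seawater at the top is compensated by replacing crust with mantle at the base: d (ρ_c − ρ_w) = a (ρ_m − ρ_c).
a = d (ρ_c − ρ_w)/(ρ_m − ρ_c) = 5.459 km × 1820/520 = 19.1 km.

19.1 km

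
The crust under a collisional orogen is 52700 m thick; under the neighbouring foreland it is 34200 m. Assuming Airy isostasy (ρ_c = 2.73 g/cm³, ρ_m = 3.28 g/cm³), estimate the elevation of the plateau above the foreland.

Excess crust Δ = 52700 m − 34200 m = 18500 m, split between elevation h and root r with h + r = Δ.
Airy balance ρ_c h = (ρ_m − ρ_c) r gives r = h ρ_c/(ρ_m − ρ_c), so h (1 + ρ_c/(ρ_m − ρ_c)) = Δ, i.e. h = Δ (ρ_m − ρ_c)/ρ_m.
h = 18500 m × 0.55/3.28 = 3100 m.

3100 m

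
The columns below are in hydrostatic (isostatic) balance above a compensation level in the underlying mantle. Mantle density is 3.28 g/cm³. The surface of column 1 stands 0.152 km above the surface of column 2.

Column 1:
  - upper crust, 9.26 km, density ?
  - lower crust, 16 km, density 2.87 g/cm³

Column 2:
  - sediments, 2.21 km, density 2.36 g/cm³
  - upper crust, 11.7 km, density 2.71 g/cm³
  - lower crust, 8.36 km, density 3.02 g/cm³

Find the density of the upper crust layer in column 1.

Take the compensation level at the base of the deeper column (depth z_c below the surface of column 1) and equate Σ ρ_i t_i down to z_c; mantle fills any gap and the z_c terms cancel.
Column 1: 9.26×ρ + 16×2.87 + (z_c − 25.26)×3.28
Column 2: 0.152×0 + 2.21×2.36 + 11.7×2.71 + 8.36×3.02 + (z_c − 0.152 − 22.27)×3.28
The z_c×3.28 term appears on both sides and cancels. Collect the known terms of each column as K = Σ(ρt)_known − 3.28 × (depth of known layers): K_1 = 45.92 − 3.28×25.26 = −36.9328; K_2 = 62.1698 − 3.28×(0.152 + 22.27) = −11.37436.
Balance: K_1 + 9.26×ρ = K_2, so ρ = (K_2 − K_1)/9.26 = 25.5584/9.26 = 2.76 g/cm³.

2.76 g/cm³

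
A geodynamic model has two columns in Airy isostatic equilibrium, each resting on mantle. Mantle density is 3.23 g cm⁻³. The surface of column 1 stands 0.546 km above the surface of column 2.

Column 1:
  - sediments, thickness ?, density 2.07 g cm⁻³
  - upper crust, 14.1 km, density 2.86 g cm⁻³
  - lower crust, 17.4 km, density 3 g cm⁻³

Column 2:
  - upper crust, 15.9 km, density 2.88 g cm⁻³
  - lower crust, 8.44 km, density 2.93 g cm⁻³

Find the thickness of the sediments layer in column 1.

Take the compensation level at the base of the deeper column (depth z_c below the surface of column 1) and equate Σ ρ_i t_i down to z_c; mantle fills any gap and the z_c terms cancel.
Column 1: x×2.07 + 14.1×2.86 + 17.4×3 + (z_c − 31.5 − x)×3.23
Column 2: 0.546×0 + 15.9×2.88 + 8.44×2.93 + (z_c − 0.546 − 24.34)×3.23
The z_c×3.23 term appears on both sides and cancels. Collect the known terms of each column as K = Σ(ρt)_known − 3.23 × (depth of known layers): K_1 = 92.526 − 3.23×31.5 = −9.219; K_2 = 70.5212 − 3.23×(0.546 + 24.34) = −9.86058.
Balance: K_1 − x×(3.23 − 2.07) = K_2, so x = (K_1 − K_2)/(3.23 − 2.07) = 0.64158/1.16 = 0.553 km.

0.553 km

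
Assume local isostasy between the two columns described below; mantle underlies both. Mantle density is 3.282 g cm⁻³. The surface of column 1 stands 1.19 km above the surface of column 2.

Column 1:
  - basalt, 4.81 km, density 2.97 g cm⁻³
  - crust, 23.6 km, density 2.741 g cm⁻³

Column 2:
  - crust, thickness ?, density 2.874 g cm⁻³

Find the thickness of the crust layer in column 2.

Take the compensation level at the base of the deeper column (depth z_c below the surface of column 1) and equate Σ ρ_i t_i down to z_c; mantle fills any gap and the z_c terms cancel.
Column 1: 4.81×2.97 + 23.6×2.741 + (z_c − 28.41)×3.282
Column 2: 1.19×0 + x×2.874 + (z_c − 1.19 − 0 − x)×3.282
The z_c×3.282 term appears on both sides and cancels. Collect the known terms of each column as K = Σ(ρt)_known − 3.282 × (depth of known layers): K_1 = 78.9733 − 3.282×28.41 = −14.26832; K_2 = 0 − 3.282×(1.19 + 0) = −3.90558.
Balance: K_1 = K_2 − x×(3.282 − 2.874), so x = (K_2 − K_1)/(3.282 − 2.874) = 10.3627/0.408 = 25.4 km.

25.4 km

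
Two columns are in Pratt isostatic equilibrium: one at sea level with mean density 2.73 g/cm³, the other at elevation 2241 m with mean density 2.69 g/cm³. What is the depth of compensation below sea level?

151000 m

ρ_ref D = ρ (D + h) → D (ρ_ref − ρ) = ρ h.
D = ρ h/(ρ_ref − ρ) = 2.69 × 2241 m/(2.73 − 2.69) = 151000 m.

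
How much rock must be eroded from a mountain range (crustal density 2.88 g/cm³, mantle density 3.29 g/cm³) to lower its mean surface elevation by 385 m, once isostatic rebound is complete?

Net drop Δ = e − u = e − e ρ_c/ρ_m = e (ρ_m − ρ_c)/ρ_m.
e = Δ ρ_m/(ρ_m − ρ_c) = 385 m × 3.29/0.41 = 3090 m.

3090 m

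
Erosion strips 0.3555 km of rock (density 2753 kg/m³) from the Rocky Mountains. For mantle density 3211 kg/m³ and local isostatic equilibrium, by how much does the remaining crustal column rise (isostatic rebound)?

Unloading: uplift u = e ρ_c/ρ_m = 0.3555 km × 2753/3211 = 0.305 km.

0.305 km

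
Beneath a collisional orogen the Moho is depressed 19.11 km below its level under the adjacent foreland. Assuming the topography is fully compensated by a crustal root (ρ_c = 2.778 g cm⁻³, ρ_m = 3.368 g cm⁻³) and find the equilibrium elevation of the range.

4.06 km

Equating mass per unit area of the two columns: ρ_c h = (ρ_m − ρ_c) r.
h = r (ρ_m − ρ_c) / ρ_c = 19.11 km × (3.368 − 2.778) / 2.778 = 4.06 km.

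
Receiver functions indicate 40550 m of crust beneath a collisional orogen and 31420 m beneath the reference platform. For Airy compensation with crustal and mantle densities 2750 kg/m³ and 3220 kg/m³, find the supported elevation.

Excess crust Δ = 40550 m − 31420 m = 9130 m, split between elevation h and root r with h + r = Δ.
Airy balance ρ_c h = (ρ_m − ρ_c) r gives r = h ρ_c/(ρ_m − ρ_c), so h (1 + ρ_c/(ρ_m − ρ_c)) = Δ, i.e. h = Δ (ρ_m − ρ_c)/ρ_m.
h = 9130 m × 470/3220 = 1330 m.

1330 m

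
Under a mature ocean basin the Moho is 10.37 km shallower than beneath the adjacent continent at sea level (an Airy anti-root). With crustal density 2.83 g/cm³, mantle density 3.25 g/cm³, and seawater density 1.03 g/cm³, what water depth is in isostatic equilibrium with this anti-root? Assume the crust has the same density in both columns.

Replacing a thickness d of crust by seawater at the top must be balanced by replacing crust with mantle at the base: d (ρ_c − ρ_w) = a (ρ_m − ρ_c).
d = a (ρ_m − ρ_c)/(ρ_c − ρ_w) = 10.37 km × 0.42/1.8 = 2.42 km.

2.42 km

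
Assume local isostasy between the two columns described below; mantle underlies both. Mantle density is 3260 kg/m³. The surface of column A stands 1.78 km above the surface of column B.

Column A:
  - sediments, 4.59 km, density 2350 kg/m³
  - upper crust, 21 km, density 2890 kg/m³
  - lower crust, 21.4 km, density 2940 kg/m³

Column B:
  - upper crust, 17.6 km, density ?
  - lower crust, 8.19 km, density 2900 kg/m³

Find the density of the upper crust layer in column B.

2690 kg/m³

Take the compensation level at the base of the deeper column (depth z_c below the surface of column A) and equate Σ ρ_i t_i down to z_c; mantle fills any gap and the z_c terms cancel.
Column A: 4.59×2350 + 21×2890 + 21.4×2940 + (z_c − 46.99)×3260
Column B: 1.78×0 + 17.6×ρ + 8.19×2900 + (z_c − 1.78 − 25.79)×3260
The z_c×3260 term appears on both sides and cancels. Collect the known terms of each column as K = Σ(ρt)_known − 3260 × (depth of known layers): K_A = 134392.5 − 3260×46.99 = −18794.9; K_B = 23751 − 3260×(1.78 + 25.79) = −66127.2.
Balance: K_A = K_B + 17.6×ρ, so ρ = (K_A − K_B)/17.6 = 47332.3/17.6 = 2690 kg/m³.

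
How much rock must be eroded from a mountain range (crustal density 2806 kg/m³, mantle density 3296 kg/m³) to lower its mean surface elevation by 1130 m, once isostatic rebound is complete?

Net drop Δ = e − u = e − e ρ_c/ρ_m = e (ρ_m − ρ_c)/ρ_m.
e = Δ ρ_m/(ρ_m − ρ_c) = 1130 m × 3296/490 = 7600 m.

7600 m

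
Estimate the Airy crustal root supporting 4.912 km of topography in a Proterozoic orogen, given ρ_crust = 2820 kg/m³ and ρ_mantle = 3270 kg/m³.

For local isostatic compensation: the weight of the topography is balanced by the buoyancy of the root, ρ_c h = (ρ_m − ρ_c) r.
r = h · ρ_c / (ρ_m − ρ_c) = 4.912 km × 2820 / (3270 − 2820) = 30.8 km.

30.8 km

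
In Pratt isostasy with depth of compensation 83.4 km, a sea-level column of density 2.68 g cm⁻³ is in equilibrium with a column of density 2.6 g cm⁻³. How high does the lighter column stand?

ρ_ref D = ρ (D + h) → h = D (ρ_ref − ρ)/ρ.
h = 83.4 km × (2.68 − 2.6)/2.6 = 2.57 km.

2.57 km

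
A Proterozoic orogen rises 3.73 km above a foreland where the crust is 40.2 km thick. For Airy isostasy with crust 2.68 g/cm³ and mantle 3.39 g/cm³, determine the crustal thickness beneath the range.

58 km

Root depth r = h ρ_c / (ρ_m − ρ_c) = 3.73 km × 2.68 / 0.71 = 14.08 km.
Total thickness = T + h + r = 40.2 km + 3.73 km + 14.08 km = 58 km.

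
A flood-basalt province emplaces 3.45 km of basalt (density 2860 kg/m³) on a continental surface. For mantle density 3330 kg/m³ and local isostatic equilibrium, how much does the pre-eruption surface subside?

Subaerial loading: s = t ρ_load / ρ_m.
s = 3.45 km × 2860/3330 = 2.96 km.

2.96 km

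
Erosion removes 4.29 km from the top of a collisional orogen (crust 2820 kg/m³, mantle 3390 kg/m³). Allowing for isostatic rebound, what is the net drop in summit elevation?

Rebound u = e ρ_c/ρ_m = 4.29 km × 2820/3390 = 3.569 km.
Net surface drop = e − u = 4.29 km − 3.569 km = e (ρ_m − ρ_c)/ρ_m = 0.721 km.

0.721 km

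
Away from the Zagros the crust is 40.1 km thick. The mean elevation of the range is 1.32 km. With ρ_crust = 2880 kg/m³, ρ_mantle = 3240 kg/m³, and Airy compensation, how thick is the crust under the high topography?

Root depth r = h ρ_c / (ρ_m − ρ_c) = 1.32 km × 2880 / 360 = 10.56 km.
Total thickness = T + h + r = 40.1 km + 1.32 km + 10.56 km = 52 km.

52 km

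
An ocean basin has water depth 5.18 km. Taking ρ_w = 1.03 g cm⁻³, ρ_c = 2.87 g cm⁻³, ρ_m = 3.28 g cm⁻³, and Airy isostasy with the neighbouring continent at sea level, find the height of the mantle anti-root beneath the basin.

23.2 km

In Airy isostatic equilibrium: replacing crust with seawater at the top is compensated by replacing crust with mantle at the base: d (ρ_c − ρ_w) = a (ρ_m − ρ_c).
a = d (ρ_c − ρ_w)/(ρ_m − ρ_c) = 5.18 km × 1.84/0.41 = 23.2 km.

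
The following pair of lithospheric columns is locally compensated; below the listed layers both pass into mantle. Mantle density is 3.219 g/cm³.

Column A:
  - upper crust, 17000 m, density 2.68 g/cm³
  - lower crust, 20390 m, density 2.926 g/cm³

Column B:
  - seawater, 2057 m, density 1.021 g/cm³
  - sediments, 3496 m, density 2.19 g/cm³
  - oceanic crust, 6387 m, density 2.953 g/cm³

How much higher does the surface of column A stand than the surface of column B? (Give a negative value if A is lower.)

1650 m

For any compensation level in the mantle, the mantle terms cancel and isostasy reduces to e = (Σt_A − Σt_B) − (Σ(ρt)_A − Σ(ρt)_B) / ρ_m.
Σt_A = 37390 m; Σt_B = 11940 m; Σ(ρt)_A = 105221.14; Σ(ρt)_B = 28617.248 (in m·g/cm³).
e = (37390 − 11940) − (105221.14 − 28617.248) / 3.219 = 1650 m.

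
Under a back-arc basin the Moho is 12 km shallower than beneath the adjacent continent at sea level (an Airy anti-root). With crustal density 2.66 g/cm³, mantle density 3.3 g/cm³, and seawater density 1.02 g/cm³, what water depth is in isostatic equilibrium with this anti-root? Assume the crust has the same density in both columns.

Replacing a thickness d of crust by seawater at the top must be balanced by replacing crust with mantle at the base: d (ρ_c − ρ_w) = a (ρ_m − ρ_c).
d = a (ρ_m − ρ_c)/(ρ_c − ρ_w) = 12 km × 0.64/1.64 = 4.68 km.

4.68 km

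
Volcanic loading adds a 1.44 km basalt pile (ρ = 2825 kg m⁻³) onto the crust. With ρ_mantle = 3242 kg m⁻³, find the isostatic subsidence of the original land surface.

1.25 km

Subaerial loading: s = t ρ_load / ρ_m.
s = 1.44 km × 2825/3242 = 1.25 km.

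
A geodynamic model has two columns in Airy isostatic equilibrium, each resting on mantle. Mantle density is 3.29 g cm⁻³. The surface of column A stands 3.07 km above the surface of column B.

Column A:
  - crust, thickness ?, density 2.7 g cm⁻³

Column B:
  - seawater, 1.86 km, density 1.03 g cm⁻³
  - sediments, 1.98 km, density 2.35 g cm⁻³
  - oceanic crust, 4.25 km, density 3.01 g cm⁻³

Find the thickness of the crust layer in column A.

Take the compensation level at the base of the deeper column (depth z_c below the surface of column A) and equate Σ ρ_i t_i down to z_c; mantle fills any gap and the z_c terms cancel.
Column A: x×2.7 + (z_c − 0 − x)×3.29
Column B: 3.07×0 + 1.86×1.03 + 1.98×2.35 + 4.25×3.01 + (z_c − 3.07 − 8.09)×3.29
The z_c×3.29 term appears on both sides and cancels. Collect the known terms of each column as K = Σ(ρt)_known − 3.29 × (depth of known layers): K_A = 0 − 3.29×0 = 0; K_B = 19.3613 − 3.29×(3.07 + 8.09) = −17.3551.
Balance: K_A − x×(3.29 − 2.7) = K_B, so x = (K_A − K_B)/(3.29 − 2.7) = 17.3551/0.59 = 29.4 km.

29.4 km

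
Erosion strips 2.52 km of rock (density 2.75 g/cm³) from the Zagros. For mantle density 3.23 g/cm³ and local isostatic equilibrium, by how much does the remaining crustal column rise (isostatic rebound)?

2.15 km

Unloading: uplift u = e ρ_c/ρ_m = 2.52 km × 2.75/3.23 = 2.15 km.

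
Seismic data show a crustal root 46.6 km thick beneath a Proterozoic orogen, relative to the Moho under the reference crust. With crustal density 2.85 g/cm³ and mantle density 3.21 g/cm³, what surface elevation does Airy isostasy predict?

5.89 km

In Airy isostatic equilibrium: ρ_c h = (ρ_m − ρ_c) r.
h = r (ρ_m − ρ_c) / ρ_c = 46.6 km × (3.21 − 2.85) / 2.85 = 5.89 km.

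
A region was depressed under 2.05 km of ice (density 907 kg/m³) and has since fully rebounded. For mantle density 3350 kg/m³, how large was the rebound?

Removing the load lets mantle flow back in; uplift u satisfies ρ_ice t = ρ_m u.
u = t ρ_ice/ρ_m = 2.05 km × 907/3350 = 0.555 km.

0.555 km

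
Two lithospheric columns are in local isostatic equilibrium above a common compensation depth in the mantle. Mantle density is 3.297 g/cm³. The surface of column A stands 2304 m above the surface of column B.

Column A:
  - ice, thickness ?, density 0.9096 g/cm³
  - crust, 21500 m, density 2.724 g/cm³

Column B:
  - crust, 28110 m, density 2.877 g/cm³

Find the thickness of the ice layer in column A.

Take the compensation level at the base of the deeper column (depth z_c below the surface of column A) and equate Σ ρ_i t_i down to z_c; mantle fills any gap and the z_c terms cancel.
Column A: x×0.9096 + 21500×2.724 + (z_c − 21500 − x)×3.297
Column B: 2304×0 + 28110×2.877 + (z_c − 2304 − 28110)×3.297
The z_c×3.297 term appears on both sides and cancels. Collect the known terms of each column as K = Σ(ρt)_known − 3.297 × (depth of known layers): K_A = 58566 − 3.297×21500 = −12319.5; K_B = 80872.47 − 3.297×(2304 + 28110) = −19402.488.
Balance: K_A − x×(3.297 − 0.9096) = K_B, so x = (K_A − K_B)/(3.297 − 0.9096) = 7082.99/2.3874 = 2970 m.

2970 m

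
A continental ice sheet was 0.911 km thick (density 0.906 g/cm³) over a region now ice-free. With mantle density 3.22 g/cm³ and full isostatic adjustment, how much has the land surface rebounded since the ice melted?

Removing the load lets mantle flow back in; uplift u satisfies ρ_ice t = ρ_m u.
u = t ρ_ice/ρ_m = 0.911 km × 0.906/3.22 = 0.256 km.

0.256 km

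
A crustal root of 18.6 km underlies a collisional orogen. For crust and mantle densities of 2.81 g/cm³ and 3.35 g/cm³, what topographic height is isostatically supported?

3.57 km

In Airy isostatic equilibrium: ρ_c h = (ρ_m − ρ_c) r.
h = r (ρ_m − ρ_c) / ρ_c = 18.6 km × (3.35 − 2.81) / 2.81 = 3.57 km.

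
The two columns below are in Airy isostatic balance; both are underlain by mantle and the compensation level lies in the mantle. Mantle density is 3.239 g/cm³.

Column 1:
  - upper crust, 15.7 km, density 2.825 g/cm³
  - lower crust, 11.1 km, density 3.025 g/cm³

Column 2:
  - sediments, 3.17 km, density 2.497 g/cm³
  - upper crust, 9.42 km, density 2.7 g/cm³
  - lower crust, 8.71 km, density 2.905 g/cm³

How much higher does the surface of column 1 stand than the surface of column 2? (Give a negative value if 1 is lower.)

−0.452 km

For any compensation level in the mantle, the mantle terms cancel and isostasy reduces to e = (Σt_1 − Σt_2) − (Σ(ρt)_1 − Σ(ρt)_2) / ρ_m.
Σt_1 = 26.8 km; Σt_2 = 21.3 km; Σ(ρt)_1 = 77.93; Σ(ρt)_2 = 58.65204 (in km·g/cm³).
e = (26.8 − 21.3) − (77.93 − 58.65204) / 3.239 = −0.452 km.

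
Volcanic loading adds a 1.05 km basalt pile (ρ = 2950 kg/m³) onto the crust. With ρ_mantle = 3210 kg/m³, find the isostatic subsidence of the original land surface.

0.965 km

Subaerial loading: s = t ρ_load / ρ_m.
s = 1.05 km × 2950/3210 = 0.965 km.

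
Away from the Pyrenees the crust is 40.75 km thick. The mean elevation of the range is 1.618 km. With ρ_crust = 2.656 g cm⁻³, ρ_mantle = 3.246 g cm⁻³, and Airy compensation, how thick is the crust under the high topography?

Root depth r = h ρ_c / (ρ_m − ρ_c) = 1.618 km × 2.656 / 0.59 = 7.284 km.
Total thickness = T + h + r = 40.75 km + 1.618 km + 7.284 km = 49.7 km.

49.7 km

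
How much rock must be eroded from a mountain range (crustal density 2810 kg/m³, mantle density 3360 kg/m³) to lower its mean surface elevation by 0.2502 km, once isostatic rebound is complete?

Net drop Δ = e − u = e − e ρ_c/ρ_m = e (ρ_m − ρ_c)/ρ_m.
e = Δ ρ_m/(ρ_m − ρ_c) = 0.2502 km × 3360/550 = 1.53 km.

1.53 km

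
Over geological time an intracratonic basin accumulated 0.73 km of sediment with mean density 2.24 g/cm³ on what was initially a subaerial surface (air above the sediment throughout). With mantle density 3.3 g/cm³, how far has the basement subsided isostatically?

0.496 km

Subaerial load: s = t ρ_sed / ρ_m = 0.73 km × 2.24/3.3 = 0.496 km.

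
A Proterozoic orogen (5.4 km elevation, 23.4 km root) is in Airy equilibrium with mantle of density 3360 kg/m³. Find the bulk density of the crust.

ρ_c h = (ρ_m − ρ_c) r → ρ_c (h + r) = ρ_m r → ρ_c = ρ_m r / (h + r).
ρ_c = 3360 × 23.4 km / (5.4 km + 23.4 km) = 2730 kg/m³.

2730 kg/m³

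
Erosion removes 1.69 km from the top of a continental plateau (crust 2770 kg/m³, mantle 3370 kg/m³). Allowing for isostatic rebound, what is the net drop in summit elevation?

Rebound u = e ρ_c/ρ_m = 1.69 km × 2770/3370 = 1.389 km.
Net surface drop = e − u = 1.69 km − 1.389 km = e (ρ_m − ρ_c)/ρ_m = 0.301 km.

0.301 km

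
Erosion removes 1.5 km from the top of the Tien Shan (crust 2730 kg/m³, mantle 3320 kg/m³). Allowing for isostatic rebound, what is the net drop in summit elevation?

Rebound u = e ρ_c/ρ_m = 1.5 km × 2730/3320 = 1.233 km.
Net surface drop = e − u = 1.5 km − 1.233 km = e (ρ_m − ρ_c)/ρ_m = 0.267 km.

0.267 km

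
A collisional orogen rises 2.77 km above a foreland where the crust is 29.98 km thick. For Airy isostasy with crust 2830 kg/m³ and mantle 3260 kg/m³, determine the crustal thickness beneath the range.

51 km

Root depth r = h ρ_c / (ρ_m − ρ_c) = 2.77 km × 2830 / 430 = 18.23 km.
Total thickness = T + h + r = 29.98 km + 2.77 km + 18.23 km = 51 km.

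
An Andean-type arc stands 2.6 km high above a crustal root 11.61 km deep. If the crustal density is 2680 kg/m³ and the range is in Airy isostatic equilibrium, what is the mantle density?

Airy balance: ρ_c h = (ρ_m − ρ_c) r → ρ_m = ρ_c (1 + h/r).
ρ_m = 2680 × (1 + 2.6 km/11.61 km) = 3280 kg/m³.

3280 kg/m³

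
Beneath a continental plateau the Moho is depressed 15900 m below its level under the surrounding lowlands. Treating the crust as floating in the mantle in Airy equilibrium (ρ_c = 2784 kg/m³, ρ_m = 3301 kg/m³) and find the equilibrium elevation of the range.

Equating mass per unit area of the two columns: ρ_c h = (ρ_m − ρ_c) r.
h = r (ρ_m − ρ_c) / ρ_c = 15900 m × (3301 − 2784) / 2784 = 2950 m.

2950 m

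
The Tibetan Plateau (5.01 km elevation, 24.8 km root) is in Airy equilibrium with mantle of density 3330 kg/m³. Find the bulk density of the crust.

ρ_c h = (ρ_m − ρ_c) r → ρ_c (h + r) = ρ_m r → ρ_c = ρ_m r / (h + r).
ρ_c = 3330 × 24.8 km / (5.01 km + 24.8 km) = 2770 kg/m³.

2770 kg/m³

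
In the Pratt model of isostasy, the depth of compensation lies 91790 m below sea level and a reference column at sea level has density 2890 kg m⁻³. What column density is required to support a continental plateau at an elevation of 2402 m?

2820 kg m⁻³

Pratt balance: ρ_ref D = ρ (D + h).
ρ = ρ_ref D/(D + h) = 2890 × 91790 m/(91790 m + 2402 m) = 2820 kg m⁻³.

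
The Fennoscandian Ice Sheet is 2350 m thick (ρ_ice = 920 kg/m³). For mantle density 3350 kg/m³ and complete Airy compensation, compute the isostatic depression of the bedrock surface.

645 m

By Archimedes' principle applied to the lithosphere: the ice load ρ_ice t is balanced by mantle displaced below, ρ_m s.
s = t ρ_ice / ρ_m = 2350 m × 920/3350 = 645 m.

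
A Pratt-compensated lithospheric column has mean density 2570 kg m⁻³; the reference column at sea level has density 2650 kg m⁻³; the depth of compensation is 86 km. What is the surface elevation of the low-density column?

ρ_ref D = ρ (D + h) → h = D (ρ_ref − ρ)/ρ.
h = 86 km × (2650 − 2570)/2570 = 2.68 km.

2.68 km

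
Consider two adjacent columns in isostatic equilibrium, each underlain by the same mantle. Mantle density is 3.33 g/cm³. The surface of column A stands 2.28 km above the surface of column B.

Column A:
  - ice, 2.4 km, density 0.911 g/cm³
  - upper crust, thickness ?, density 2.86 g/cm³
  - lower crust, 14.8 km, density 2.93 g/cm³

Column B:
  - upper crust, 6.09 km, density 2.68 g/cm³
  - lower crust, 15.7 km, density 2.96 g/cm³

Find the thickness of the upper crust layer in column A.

Take the compensation level at the base of the deeper column (depth z_c below the surface of column A) and equate Σ ρ_i t_i down to z_c; mantle fills any gap and the z_c terms cancel.
Column A: 2.4×0.911 + x×2.86 + 14.8×2.93 + (z_c − 17.2 − x)×3.33
Column B: 2.28×0 + 6.09×2.68 + 15.7×2.96 + (z_c − 2.28 − 21.79)×3.33
The z_c×3.33 term appears on both sides and cancels. Collect the known terms of each column as K = Σ(ρt)_known − 3.33 × (depth of known layers): K_A = 45.5504 − 3.33×17.2 = −11.7256; K_B = 62.7932 − 3.33×(2.28 + 21.79) = −17.3599.
Balance: K_A − x×(3.33 − 2.86) = K_B, so x = (K_A − K_B)/(3.33 − 2.86) = 5.6343/0.47 = 12 km.

12 km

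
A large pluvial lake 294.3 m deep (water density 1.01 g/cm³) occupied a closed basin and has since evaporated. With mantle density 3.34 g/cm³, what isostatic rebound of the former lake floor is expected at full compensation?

89 m

u = d ρ_w/ρ_m = 294.3 m × 1.01/3.34 = 89 m.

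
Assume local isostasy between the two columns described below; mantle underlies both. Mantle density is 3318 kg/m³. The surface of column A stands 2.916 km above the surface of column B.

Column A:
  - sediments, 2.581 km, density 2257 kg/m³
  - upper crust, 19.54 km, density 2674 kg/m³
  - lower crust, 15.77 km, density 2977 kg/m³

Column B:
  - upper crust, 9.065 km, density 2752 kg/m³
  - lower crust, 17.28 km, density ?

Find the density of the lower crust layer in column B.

2980 kg/m³

Take the compensation level at the base of the deeper column (depth z_c below the surface of column A) and equate Σ ρ_i t_i down to z_c; mantle fills any gap and the z_c terms cancel.
Column A: 2.581×2257 + 19.54×2674 + 15.77×2977 + (z_c − 37.891)×3318
Column B: 2.916×0 + 9.065×2752 + 17.28×ρ + (z_c − 2.916 − 26.345)×3318
The z_c×3318 term appears on both sides and cancels. Collect the known terms of each column as K = Σ(ρt)_known − 3318 × (depth of known layers): K_A = 105022.567 − 3318×37.891 = −20699.771; K_B = 24946.88 − 3318×(2.916 + 26.345) = −72141.118.
Balance: K_A = K_B + 17.28×ρ, so ρ = (K_A − K_B)/17.28 = 51441.3/17.28 = 2980 kg/m³.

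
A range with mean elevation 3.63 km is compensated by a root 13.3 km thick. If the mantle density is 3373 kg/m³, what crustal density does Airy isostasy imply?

ρ_c h = (ρ_m − ρ_c) r → ρ_c (h + r) = ρ_m r → ρ_c = ρ_m r / (h + r).
ρ_c = 3373 × 13.3 km / (3.63 km + 13.3 km) = 2650 kg/m³.

2650 kg/m³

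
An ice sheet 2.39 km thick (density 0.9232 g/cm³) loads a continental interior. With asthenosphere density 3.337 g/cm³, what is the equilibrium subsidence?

Isostatic balance requires: the ice load ρ_ice t is balanced by mantle displaced below, ρ_m s.
s = t ρ_ice / ρ_m = 2.39 km × 0.9232/3.337 = 0.661 km.

0.661 km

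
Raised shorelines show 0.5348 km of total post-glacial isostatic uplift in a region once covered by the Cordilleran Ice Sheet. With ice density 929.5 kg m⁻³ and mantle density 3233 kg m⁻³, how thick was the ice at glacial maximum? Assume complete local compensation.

u = t ρ_ice/ρ_m → t = u ρ_m/ρ_ice = 0.5348 km × 3233/929.5 = 1.86 km.

1.86 km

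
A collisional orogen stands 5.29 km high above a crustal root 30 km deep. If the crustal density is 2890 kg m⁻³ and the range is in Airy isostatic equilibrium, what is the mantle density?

Airy balance: ρ_c h = (ρ_m − ρ_c) r → ρ_m = ρ_c (1 + h/r).
ρ_m = 2890 × (1 + 5.29 km/30 km) = 3400 kg m⁻³.

3400 kg m⁻³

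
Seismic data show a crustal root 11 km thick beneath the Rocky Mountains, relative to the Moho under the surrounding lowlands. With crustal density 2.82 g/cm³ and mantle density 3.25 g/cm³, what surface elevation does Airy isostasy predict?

1.68 km

For local isostatic compensation: ρ_c h = (ρ_m − ρ_c) r.
h = r (ρ_m − ρ_c) / ρ_c = 11 km × (3.25 − 2.82) / 2.82 = 1.68 km.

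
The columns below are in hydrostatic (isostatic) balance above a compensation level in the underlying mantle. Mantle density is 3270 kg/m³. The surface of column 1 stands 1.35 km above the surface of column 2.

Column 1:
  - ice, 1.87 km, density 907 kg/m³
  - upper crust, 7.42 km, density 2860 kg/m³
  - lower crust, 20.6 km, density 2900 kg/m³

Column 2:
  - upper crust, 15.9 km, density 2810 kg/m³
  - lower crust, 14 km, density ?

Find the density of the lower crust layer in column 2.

3030 kg/m³

Take the compensation level at the base of the deeper column (depth z_c below the surface of column 1) and equate Σ ρ_i t_i down to z_c; mantle fills any gap and the z_c terms cancel.
Column 1: 1.87×907 + 7.42×2860 + 20.6×2900 + (z_c − 29.89)×3270
Column 2: 1.35×0 + 15.9×2810 + 14×ρ + (z_c − 1.35 − 29.9)×3270
The z_c×3270 term appears on both sides and cancels. Collect the known terms of each column as K = Σ(ρt)_known − 3270 × (depth of known layers): K_1 = 82657.29 − 3270×29.89 = −15083.01; K_2 = 44679 − 3270×(1.35 + 29.9) = −57508.5.
Balance: K_1 = K_2 + 14×ρ, so ρ = (K_1 − K_2)/14 = 42425.5/14 = 3030 kg/m³.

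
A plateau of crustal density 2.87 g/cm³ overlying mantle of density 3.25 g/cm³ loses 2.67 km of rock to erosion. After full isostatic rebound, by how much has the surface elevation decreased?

Rebound u = e ρ_c/ρ_m = 2.67 km × 2.87/3.25 = 2.358 km.
Net surface drop = e − u = 2.67 km − 2.358 km = e (ρ_m − ρ_c)/ρ_m = 0.312 km.

0.312 km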